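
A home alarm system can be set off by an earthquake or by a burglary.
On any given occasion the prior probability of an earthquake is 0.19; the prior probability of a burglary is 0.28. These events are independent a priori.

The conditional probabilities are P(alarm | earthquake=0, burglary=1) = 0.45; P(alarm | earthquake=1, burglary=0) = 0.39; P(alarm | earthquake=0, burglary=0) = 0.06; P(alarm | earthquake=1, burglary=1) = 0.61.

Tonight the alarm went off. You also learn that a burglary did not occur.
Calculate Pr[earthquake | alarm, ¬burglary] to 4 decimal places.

Pr[earthquake | alarm, ¬burglary] ≈ 0.6039

For the numerator, keep only earthquake=true terms: 0.39*0.19 = 0.074100
The normalizing constant is 0.06*0.81 + 0.39*0.19 = 0.122700
Posterior = 0.074100 / 0.122700 ≈ 0.6039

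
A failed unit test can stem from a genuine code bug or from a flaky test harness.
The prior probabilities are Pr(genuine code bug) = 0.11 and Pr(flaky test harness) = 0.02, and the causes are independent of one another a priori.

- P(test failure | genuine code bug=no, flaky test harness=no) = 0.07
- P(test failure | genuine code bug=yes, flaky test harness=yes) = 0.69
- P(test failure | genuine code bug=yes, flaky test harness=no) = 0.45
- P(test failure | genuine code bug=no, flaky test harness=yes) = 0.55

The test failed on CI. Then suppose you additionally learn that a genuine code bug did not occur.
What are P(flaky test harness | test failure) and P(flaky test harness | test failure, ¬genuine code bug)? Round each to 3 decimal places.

P(flaky test harness | test failure) ≈ 0.094; P(flaky test harness | test failure, ¬genuine code bug) ≈ 0.138

For the numerator, keep only flaky test harness=true terms: 0.009790 + 0.001518 = 0.011308
Denominator P(test failure): 0.07·0.89·0.98 + 0.55·0.89·0.02 + 0.45·0.11·0.98 + 0.69·0.11·0.02 = 0.120872
Posterior = 0.011308 / 0.120872 ≈ 0.094

Now condition on the additional information:
For the numerator, keep only flaky test harness=true terms: 0.55×0.02 = 0.011000
The normalizing constant is 0.07×0.98 + 0.55×0.02 = 0.079600
P(flaky test harness | test failure, ¬genuine code bug) = 0.011000/0.079600 ≈ 0.138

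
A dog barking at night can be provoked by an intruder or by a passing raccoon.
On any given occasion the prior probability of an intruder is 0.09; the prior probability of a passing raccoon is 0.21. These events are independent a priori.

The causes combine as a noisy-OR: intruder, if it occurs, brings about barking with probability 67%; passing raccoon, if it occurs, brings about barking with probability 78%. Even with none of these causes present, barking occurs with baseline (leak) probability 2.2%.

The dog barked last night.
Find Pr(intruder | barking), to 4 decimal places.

Under noisy-OR, P(barking | causes) = 1 − (1−0.022)·∏(1−qᵢ) over the active causes.
P(barking) = 0.022*0.91*0.79 + 0.78484*0.91*0.21 + 0.67726*0.09*0.79 + 0.928997*0.09*0.21 = 0.015816 + 0.149983 + 0.048153 + 0.017558 = 0.231510
Restricting to configurations with intruder present: 0.048153 + 0.017558 = 0.065711.
Hence the posterior is 0.065711/0.231510 ≈ 0.2838.

Pr(intruder | barking) ≈ 0.2838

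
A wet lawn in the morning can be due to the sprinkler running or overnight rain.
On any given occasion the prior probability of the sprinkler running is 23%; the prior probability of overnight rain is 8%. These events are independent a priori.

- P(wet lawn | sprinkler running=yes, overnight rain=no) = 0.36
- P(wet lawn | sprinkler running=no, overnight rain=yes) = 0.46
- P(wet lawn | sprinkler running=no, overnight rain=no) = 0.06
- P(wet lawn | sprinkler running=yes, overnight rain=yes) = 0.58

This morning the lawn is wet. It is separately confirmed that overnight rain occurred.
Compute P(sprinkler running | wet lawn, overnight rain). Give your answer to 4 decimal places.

P(sprinkler running | wet lawn, overnight rain) ≈ 0.2736

Weight on sprinkler running=true, given the evidence: 0.58×0.23 = 0.133400
The normalizing constant is 0.46×0.77 + 0.58×0.23 = 0.487600
P(sprinkler running | wet lawn, overnight rain) = 0.133400/0.487600 ≈ 0.2736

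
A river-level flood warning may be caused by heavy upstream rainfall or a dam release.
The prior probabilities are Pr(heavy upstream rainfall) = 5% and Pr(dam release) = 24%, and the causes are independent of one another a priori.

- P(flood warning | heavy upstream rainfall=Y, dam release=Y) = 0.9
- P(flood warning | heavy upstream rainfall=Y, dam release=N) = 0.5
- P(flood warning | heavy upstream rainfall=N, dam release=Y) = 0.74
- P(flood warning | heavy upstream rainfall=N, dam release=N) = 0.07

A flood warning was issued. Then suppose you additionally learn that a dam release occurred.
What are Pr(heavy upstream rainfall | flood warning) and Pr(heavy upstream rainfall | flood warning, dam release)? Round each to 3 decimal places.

P(flood warning) = 0.07·0.95·0.76 + 0.74·0.95·0.24 + 0.5·0.05·0.76 + 0.9·0.05·0.24 = 0.050540 + 0.168720 + 0.019000 + 0.010800 = 0.249060
Of this, 0.029800 comes from 0.019000 + 0.010800 (the heavy upstream rainfall=true cases).
Hence the posterior is 0.029800/0.249060 ≈ 0.120.

With the extra evidence:
P(flood warning | dam release) = 0.74×0.95 + 0.9×0.05 = 0.703000 + 0.045000 = 0.748000
Restricting to configurations with heavy upstream rainfall present: 0.9×0.05 = 0.045000.
P(heavy upstream rainfall | flood warning, dam release) = 0.045000 / 0.748000 ≈ 0.060
Conditioning on dam release lowers the posterior on heavy upstream rainfall: the classic explaining-away effect in a common-effect structure.

Pr(heavy upstream rainfall | flood warning) ≈ 0.120; Pr(heavy upstream rainfall | flood warning, dam release) ≈ 0.060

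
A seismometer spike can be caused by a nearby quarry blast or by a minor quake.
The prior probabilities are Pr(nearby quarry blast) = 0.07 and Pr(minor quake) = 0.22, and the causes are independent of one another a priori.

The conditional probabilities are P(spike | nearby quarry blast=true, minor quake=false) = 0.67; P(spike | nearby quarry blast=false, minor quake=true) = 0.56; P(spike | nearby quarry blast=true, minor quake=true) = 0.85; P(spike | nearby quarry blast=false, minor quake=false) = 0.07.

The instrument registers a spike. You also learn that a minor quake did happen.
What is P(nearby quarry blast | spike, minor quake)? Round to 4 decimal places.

P(nearby quarry blast | spike, minor quake) ≈ 0.1025

By total probability over both values of nearby quarry blast:
  P(spike | minor quake) = 0.56·0.93 + 0.85·0.07
        = 0.520800 + 0.059500 = 0.580300
Configurations with nearby quarry blast contribute 0.059500, so
  P(nearby quarry blast | spike, minor quake) = 0.059500 / 0.580300 ≈ 0.1025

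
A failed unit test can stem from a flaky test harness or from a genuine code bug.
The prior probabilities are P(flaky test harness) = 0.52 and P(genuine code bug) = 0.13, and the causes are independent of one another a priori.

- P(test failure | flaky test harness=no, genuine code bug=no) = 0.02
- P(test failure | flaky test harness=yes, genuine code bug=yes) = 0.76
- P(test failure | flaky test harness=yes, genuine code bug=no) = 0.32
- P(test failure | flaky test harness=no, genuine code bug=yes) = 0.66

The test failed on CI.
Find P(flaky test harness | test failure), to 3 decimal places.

P(flaky test harness | test failure) ≈ 0.798

P(test failure) = 0.02*0.48*0.87 + 0.66*0.48*0.13 + 0.32*0.52*0.87 + 0.76*0.52*0.13 = 0.008352 + 0.041184 + 0.144768 + 0.051376 = 0.245680
Of this, 0.196144 comes from 0.144768 + 0.051376 (the flaky test harness=true cases).
Hence the posterior is 0.196144/0.245680 ≈ 0.798.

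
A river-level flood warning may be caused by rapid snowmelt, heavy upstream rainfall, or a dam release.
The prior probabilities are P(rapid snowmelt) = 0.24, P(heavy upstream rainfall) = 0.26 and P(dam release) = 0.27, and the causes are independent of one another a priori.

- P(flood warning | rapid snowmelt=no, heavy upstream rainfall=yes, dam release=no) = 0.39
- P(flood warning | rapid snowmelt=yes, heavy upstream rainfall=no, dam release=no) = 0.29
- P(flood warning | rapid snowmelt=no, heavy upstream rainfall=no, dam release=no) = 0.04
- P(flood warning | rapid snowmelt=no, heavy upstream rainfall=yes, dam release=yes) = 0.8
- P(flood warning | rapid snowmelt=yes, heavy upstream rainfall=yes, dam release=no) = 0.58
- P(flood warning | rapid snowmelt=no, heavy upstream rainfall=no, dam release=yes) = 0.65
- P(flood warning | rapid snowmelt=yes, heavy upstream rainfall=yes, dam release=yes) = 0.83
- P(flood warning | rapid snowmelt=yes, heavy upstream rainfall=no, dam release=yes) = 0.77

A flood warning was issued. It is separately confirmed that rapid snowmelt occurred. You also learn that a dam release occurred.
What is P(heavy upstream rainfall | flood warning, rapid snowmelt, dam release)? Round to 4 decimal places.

P(heavy upstream rainfall | flood warning, rapid snowmelt, dam release) ≈ 0.2747

P(flood warning | rapid snowmelt, dam release) = 0.77*0.74 + 0.83*0.26 = 0.569800 + 0.215800 = 0.785600
Restricting to configurations with heavy upstream rainfall present: 0.83*0.26 = 0.215800.
So P(heavy upstream rainfall | flood warning, rapid snowmelt, dam release) = 0.215800/0.785600 ≈ 0.2747.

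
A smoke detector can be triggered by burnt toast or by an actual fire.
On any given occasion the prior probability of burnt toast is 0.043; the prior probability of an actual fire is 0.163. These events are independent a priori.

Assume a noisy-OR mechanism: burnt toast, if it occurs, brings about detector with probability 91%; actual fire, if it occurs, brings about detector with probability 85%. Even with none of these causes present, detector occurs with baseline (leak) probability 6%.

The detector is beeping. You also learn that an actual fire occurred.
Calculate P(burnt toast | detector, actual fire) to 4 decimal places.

Under noisy-OR, P(detector | causes) = 1 − (1−0.06)·∏(1−qᵢ) over the active causes.
P(detector | actual fire) = 0.859·0.957 + 0.98731·0.043 = 0.822063 + 0.042454 = 0.864517
The burnt toast-present share is 0.98731·0.043 = 0.042454.
P(burnt toast | detector, actual fire) = 0.042454 / 0.864517 ≈ 0.0491

P(burnt toast | detector, actual fire) ≈ 0.0491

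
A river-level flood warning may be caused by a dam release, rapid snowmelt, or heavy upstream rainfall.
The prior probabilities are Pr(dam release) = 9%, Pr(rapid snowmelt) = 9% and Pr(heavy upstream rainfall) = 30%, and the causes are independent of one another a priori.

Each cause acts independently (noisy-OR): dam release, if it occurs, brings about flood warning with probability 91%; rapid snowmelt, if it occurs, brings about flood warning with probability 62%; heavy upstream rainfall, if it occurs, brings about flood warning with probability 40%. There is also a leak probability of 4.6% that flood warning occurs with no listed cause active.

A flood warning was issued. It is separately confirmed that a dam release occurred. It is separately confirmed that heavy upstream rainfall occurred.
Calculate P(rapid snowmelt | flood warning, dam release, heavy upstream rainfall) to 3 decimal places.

P(rapid snowmelt | flood warning, dam release, heavy upstream rainfall) ≈ 0.093

Under noisy-OR, P(flood warning | causes) = 1 − (1−0.046)·∏(1−qᵢ) over the active causes.
P(flood warning | dam release, heavy upstream rainfall) = 0.948484×0.91 + 0.980424×0.09 = 0.863120 + 0.088238 = 0.951358
Of this, 0.088238 comes from 0.980424×0.09 (the rapid snowmelt=true cases).
So P(rapid snowmelt | flood warning, dam release, heavy upstream rainfall) = 0.088238/0.951358 ≈ 0.093.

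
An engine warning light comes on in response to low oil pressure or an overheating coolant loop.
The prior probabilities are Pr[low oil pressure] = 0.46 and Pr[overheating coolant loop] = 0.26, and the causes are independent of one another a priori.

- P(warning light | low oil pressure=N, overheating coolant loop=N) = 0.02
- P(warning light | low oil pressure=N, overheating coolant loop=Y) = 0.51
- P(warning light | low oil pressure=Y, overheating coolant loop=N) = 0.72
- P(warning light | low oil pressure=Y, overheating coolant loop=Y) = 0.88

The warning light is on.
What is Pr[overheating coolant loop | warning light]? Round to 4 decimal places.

P(warning light) = 0.02·0.54·0.74 + 0.51·0.54·0.26 + 0.72·0.46·0.74 + 0.88·0.46·0.26 = 0.007992 + 0.071604 + 0.245088 + 0.105248 = 0.429932
The overheating coolant loop-present share is 0.071604 + 0.105248 = 0.176852.
Hence the posterior is 0.176852/0.429932 ≈ 0.4113.

Pr[overheating coolant loop | warning light] ≈ 0.4113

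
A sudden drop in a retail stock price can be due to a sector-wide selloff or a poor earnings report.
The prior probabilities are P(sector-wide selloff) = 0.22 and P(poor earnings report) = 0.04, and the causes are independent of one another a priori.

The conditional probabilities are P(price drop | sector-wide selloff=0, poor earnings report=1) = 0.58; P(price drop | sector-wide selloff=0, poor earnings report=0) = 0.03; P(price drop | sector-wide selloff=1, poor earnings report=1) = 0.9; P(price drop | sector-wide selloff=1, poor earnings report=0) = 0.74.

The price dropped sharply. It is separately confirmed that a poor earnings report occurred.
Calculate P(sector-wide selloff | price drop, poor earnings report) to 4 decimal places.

By total probability over both values of sector-wide selloff:
  P(price drop | poor earnings report) = 0.58*0.78 + 0.9*0.22
        = 0.452400 + 0.198000 = 0.650400
The terms with sector-wide selloff present sum to 0.198000, so
  P(sector-wide selloff | price drop, poor earnings report) = 0.198000 / 0.650400 ≈ 0.3044

P(sector-wide selloff | price drop, poor earnings report) ≈ 0.3044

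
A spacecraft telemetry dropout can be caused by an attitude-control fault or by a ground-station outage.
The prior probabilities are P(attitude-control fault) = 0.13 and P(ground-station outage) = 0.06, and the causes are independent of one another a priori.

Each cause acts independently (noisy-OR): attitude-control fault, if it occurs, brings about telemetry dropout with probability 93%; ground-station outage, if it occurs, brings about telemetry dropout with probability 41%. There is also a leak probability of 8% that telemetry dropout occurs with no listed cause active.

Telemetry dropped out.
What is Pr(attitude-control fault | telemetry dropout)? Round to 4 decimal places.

Pr(attitude-control fault | telemetry dropout) ≈ 0.5771

Under noisy-OR, P(telemetry dropout | causes) = 1 − (1−0.08)·∏(1−qᵢ) over the active causes.
For the numerator, keep only attitude-control fault=true terms: 0.114330 + 0.007504 = 0.121834
Denominator P(telemetry dropout): 0.08×0.87×0.94 + 0.4572×0.87×0.06 + 0.9356×0.13×0.94 + 0.962004×0.13×0.06 = 0.211124
P(attitude-control fault | telemetry dropout) = 0.121834/0.211124 ≈ 0.5771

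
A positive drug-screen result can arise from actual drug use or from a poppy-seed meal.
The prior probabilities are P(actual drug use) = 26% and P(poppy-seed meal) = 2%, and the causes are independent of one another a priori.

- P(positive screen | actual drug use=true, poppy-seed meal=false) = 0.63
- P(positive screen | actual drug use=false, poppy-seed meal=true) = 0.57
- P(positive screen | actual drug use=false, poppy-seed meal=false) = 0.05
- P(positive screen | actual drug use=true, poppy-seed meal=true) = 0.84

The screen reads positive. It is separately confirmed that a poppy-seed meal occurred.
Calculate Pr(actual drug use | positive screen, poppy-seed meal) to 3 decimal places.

Pr(actual drug use | positive screen, poppy-seed meal) ≈ 0.341

For the numerator, keep only actual drug use=true terms: 0.84·0.26 = 0.218400
Denominator P(positive screen | poppy-seed meal): 0.57·0.74 + 0.84·0.26 = 0.640200
P(actual drug use | positive screen, poppy-seed meal) = 0.218400/0.640200 ≈ 0.341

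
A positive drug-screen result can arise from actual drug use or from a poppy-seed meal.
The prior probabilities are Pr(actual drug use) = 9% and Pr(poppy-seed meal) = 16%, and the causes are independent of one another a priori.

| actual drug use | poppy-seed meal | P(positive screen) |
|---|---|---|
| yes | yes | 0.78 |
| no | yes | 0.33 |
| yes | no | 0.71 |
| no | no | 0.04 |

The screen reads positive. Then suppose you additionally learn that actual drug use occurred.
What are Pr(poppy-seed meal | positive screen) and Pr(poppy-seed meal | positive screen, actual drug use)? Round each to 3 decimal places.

Numerator (weight on configurations with poppy-seed meal): 0.048048 + 0.011232 = 0.059280
Normalizer over all consistent configurations: 0.04·0.91·0.84 + 0.33·0.91·0.16 + 0.71·0.09·0.84 + 0.78·0.09·0.16 = 0.143532
P(poppy-seed meal | positive screen) = 0.059280/0.143532 ≈ 0.413

Now condition on the additional information:
Sum P(positive screen|·) weighted by the priors over both values of poppy-seed meal:
  P(positive screen | actual drug use) = 0.71×0.84 + 0.78×0.16
        = 0.596400 + 0.124800 = 0.721200
Configurations with poppy-seed meal contribute 0.124800, so
  P(poppy-seed meal | positive screen, actual drug use) = 0.124800 / 0.721200 ≈ 0.173
This is intercausal reasoning (explaining away): once actual drug use accounts for the positive screen, poppy-seed meal becomes less likely.

Pr(poppy-seed meal | positive screen) ≈ 0.413; Pr(poppy-seed meal | positive screen, actual drug use) ≈ 0.173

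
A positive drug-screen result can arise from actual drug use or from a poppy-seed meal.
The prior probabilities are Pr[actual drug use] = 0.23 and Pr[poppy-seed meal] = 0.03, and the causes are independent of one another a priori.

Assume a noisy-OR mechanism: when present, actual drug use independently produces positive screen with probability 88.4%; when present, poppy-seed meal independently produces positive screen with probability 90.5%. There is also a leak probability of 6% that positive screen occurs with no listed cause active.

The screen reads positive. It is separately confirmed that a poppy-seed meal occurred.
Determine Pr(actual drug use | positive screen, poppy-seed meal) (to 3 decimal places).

Under noisy-OR, P(positive screen | causes) = 1 − (1−0.06)·∏(1−qᵢ) over the active causes.
By total probability over both values of actual drug use:
  P(positive screen | poppy-seed meal) = 0.9107*0.77 + 0.989641*0.23
        = 0.701239 + 0.227617 = 0.928856
The terms with actual drug use present sum to 0.227617, so
  P(actual drug use | positive screen, poppy-seed meal) = 0.227617 / 0.928856 ≈ 0.245

Pr(actual drug use | positive screen, poppy-seed meal) ≈ 0.245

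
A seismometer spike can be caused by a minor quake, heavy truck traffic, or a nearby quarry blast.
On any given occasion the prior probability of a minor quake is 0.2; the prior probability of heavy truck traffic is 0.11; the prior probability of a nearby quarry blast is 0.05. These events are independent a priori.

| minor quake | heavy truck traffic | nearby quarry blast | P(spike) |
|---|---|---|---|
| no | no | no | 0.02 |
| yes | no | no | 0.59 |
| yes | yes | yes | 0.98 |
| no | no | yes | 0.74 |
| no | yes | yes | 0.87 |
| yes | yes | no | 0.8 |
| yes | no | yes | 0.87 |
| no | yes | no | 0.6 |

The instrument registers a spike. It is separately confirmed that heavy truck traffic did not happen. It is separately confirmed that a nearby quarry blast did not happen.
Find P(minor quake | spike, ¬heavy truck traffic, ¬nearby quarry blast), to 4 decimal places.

P(minor quake | spike, ¬heavy truck traffic, ¬nearby quarry blast) ≈ 0.8806

For the numerator, keep only minor quake=true terms: 0.59*0.2 = 0.118000
The normalizing constant is 0.02*0.8 + 0.59*0.2 = 0.134000
P(minor quake | spike, ¬heavy truck traffic, ¬nearby quarry blast) = 0.118000/0.134000 ≈ 0.8806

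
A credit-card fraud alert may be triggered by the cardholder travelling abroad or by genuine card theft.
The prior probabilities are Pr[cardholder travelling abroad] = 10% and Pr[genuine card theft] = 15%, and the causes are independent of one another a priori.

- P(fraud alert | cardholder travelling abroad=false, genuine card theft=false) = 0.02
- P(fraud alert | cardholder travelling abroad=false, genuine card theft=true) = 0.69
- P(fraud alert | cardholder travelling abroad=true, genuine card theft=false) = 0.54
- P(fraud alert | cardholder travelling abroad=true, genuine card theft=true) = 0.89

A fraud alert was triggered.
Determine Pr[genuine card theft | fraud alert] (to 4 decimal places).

Pr[genuine card theft | fraud alert] ≈ 0.6351

P(fraud alert) = 0.02·0.9·0.85 + 0.69·0.9·0.15 + 0.54·0.1·0.85 + 0.89·0.1·0.15 = 0.015300 + 0.093150 + 0.045900 + 0.013350 = 0.167700
The genuine card theft-present share is 0.093150 + 0.013350 = 0.106500.
So P(genuine card theft | fraud alert) = 0.106500/0.167700 ≈ 0.6351.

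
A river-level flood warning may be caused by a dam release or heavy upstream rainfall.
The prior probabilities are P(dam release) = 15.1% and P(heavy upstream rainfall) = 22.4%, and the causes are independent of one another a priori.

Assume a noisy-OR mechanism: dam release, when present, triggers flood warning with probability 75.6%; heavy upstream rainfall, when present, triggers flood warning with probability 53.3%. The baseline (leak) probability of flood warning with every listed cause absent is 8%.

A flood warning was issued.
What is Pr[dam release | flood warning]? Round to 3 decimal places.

Pr[dam release | flood warning] ≈ 0.429

Under noisy-OR, P(flood warning | causes) = 1 − (1−0.08)·∏(1−qᵢ) over the active causes.
P(flood warning) = 0.08×0.849×0.776 + 0.57036×0.849×0.224 + 0.77552×0.151×0.776 + 0.895168×0.151×0.224 = 0.052706 + 0.108469 + 0.090872 + 0.030278 = 0.282325
Of this, 0.121150 comes from 0.090872 + 0.030278 (the dam release=true cases).
So P(dam release | flood warning) = 0.121150/0.282325 ≈ 0.429.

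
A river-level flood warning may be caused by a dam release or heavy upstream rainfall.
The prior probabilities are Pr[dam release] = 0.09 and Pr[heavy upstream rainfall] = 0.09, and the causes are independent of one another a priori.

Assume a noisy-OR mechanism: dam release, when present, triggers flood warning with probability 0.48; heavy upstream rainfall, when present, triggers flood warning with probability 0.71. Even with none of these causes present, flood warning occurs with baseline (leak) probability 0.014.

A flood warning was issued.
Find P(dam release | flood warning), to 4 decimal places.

Under noisy-OR, P(flood warning | causes) = 1 − (1−0.014)·∏(1−qᵢ) over the active causes.
P(flood warning) = 0.014*0.91*0.91 + 0.71406*0.91*0.09 + 0.48728*0.09*0.91 + 0.851311*0.09*0.09 = 0.011593 + 0.058482 + 0.039908 + 0.006896 = 0.116879
Restricting to configurations with dam release present: 0.039908 + 0.006896 = 0.046804.
P(dam release | flood warning) = 0.046804 / 0.116879 ≈ 0.4004

P(dam release | flood warning) ≈ 0.4004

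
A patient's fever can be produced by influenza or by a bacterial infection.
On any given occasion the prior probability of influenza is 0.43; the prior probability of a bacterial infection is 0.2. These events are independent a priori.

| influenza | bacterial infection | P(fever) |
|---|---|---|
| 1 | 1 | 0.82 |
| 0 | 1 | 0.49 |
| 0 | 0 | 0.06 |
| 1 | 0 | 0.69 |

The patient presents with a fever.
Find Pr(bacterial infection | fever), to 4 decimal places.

Pr(bacterial infection | fever) ≈ 0.3231

Weight on bacterial infection=true, given the evidence: 0.055860 + 0.070520 = 0.126380
Normalizer over all consistent configurations: 0.06*0.57*0.8 + 0.49*0.57*0.2 + 0.69*0.43*0.8 + 0.82*0.43*0.2 = 0.391100
Posterior = 0.126380 / 0.391100 ≈ 0.3231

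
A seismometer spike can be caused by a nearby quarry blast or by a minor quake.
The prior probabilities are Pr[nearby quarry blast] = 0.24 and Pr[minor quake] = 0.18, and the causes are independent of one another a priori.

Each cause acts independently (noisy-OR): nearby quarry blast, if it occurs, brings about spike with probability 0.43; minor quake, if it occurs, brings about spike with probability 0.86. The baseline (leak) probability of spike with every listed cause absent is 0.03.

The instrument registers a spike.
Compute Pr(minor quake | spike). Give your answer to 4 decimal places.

Under noisy-OR, P(spike | causes) = 1 − (1−0.03)·∏(1−qᵢ) over the active causes.
For the numerator, keep only minor quake=true terms: 0.118223 + 0.039856 = 0.158079
The normalizing constant is 0.03×0.76×0.82 + 0.8642×0.76×0.18 + 0.4471×0.24×0.82 + 0.922594×0.24×0.18 = 0.264764
P(minor quake | spike) = 0.158079/0.264764 ≈ 0.5971

Pr(minor quake | spike) ≈ 0.5971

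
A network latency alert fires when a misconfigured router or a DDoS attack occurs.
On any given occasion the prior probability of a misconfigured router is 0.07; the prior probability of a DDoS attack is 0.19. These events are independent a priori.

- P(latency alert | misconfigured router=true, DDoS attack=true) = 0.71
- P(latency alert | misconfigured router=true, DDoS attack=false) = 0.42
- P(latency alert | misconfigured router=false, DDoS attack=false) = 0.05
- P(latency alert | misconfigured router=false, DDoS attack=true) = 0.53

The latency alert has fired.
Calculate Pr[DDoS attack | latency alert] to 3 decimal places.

Numerator (weight on configurations with DDoS attack): 0.093651 + 0.009443 = 0.103094
The normalizing constant is 0.05*0.93*0.81 + 0.53*0.93*0.19 + 0.42*0.07*0.81 + 0.71*0.07*0.19 = 0.164573
Posterior = 0.103094 / 0.164573 ≈ 0.626

Pr[DDoS attack | latency alert] ≈ 0.626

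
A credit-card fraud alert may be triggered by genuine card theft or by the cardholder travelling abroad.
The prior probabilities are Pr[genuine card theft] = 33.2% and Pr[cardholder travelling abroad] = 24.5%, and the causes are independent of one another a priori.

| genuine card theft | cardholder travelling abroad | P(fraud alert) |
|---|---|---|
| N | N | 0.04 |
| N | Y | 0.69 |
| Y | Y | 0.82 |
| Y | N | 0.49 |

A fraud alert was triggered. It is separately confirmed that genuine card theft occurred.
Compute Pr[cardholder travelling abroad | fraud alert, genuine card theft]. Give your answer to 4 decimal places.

P(fraud alert | genuine card theft) = 0.49*0.755 + 0.82*0.245 = 0.369950 + 0.200900 = 0.570850
Of this, 0.200900 comes from 0.82*0.245 (the cardholder travelling abroad=true cases).
So P(cardholder travelling abroad | fraud alert, genuine card theft) = 0.200900/0.570850 ≈ 0.3519.

Pr[cardholder travelling abroad | fraud alert, genuine card theft] ≈ 0.3519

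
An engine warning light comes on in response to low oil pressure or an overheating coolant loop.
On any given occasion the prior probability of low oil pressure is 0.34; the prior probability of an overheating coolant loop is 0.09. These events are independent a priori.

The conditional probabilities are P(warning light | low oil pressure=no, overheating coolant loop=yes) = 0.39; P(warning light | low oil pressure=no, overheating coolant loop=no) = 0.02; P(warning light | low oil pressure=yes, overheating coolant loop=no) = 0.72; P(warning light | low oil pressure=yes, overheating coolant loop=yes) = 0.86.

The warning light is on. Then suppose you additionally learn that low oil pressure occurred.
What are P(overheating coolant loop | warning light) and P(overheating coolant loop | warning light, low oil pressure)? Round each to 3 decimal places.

Enumerate the 4 (low oil pressure, overheating coolant loop) configurations and weight by the priors:
  P(warning light) = 0.02×0.66×0.91 + 0.39×0.66×0.09 + 0.72×0.34×0.91 + 0.86×0.34×0.09
        = 0.012012 + 0.023166 + 0.222768 + 0.026316 = 0.284262
The terms with overheating coolant loop present sum to 0.049482, so
  P(overheating coolant loop | warning light) = 0.049482 / 0.284262 ≈ 0.174

Now also conditioning on low oil pressure=true:
Enumerate both values of overheating coolant loop and weight by the priors:
  P(warning light | low oil pressure) = 0.72×0.91 + 0.86×0.09
        = 0.655200 + 0.077400 = 0.732600
The terms with overheating coolant loop present sum to 0.077400, so
  P(overheating coolant loop | warning light, low oil pressure) = 0.077400 / 0.732600 ≈ 0.106

P(overheating coolant loop | warning light) ≈ 0.174; P(overheating coolant loop | warning light, low oil pressure) ≈ 0.106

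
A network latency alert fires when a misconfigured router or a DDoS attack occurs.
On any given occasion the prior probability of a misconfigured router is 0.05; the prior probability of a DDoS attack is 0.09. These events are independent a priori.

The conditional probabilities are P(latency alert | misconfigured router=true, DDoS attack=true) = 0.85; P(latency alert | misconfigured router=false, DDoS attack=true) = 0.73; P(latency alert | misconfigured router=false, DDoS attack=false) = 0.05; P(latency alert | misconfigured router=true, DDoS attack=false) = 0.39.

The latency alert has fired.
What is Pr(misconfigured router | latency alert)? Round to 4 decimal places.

Pr(misconfigured router | latency alert) ≈ 0.1696

P(latency alert) = 0.05·0.95·0.91 + 0.73·0.95·0.09 + 0.39·0.05·0.91 + 0.85·0.05·0.09 = 0.043225 + 0.062415 + 0.017745 + 0.003825 = 0.127210
The misconfigured router-present share is 0.017745 + 0.003825 = 0.021570.
Hence the posterior is 0.021570/0.127210 ≈ 0.1696.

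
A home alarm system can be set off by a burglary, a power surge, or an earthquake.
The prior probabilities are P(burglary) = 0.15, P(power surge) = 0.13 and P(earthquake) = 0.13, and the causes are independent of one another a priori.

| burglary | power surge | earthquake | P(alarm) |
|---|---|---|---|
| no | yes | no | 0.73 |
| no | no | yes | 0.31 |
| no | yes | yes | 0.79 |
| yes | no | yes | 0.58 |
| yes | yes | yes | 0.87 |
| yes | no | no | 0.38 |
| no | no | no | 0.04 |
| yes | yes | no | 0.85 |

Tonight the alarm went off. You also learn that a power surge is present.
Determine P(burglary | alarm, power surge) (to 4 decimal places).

P(alarm | power surge) = 0.73·0.85·0.87 + 0.79·0.85·0.13 + 0.85·0.15·0.87 + 0.87·0.15·0.13 = 0.539835 + 0.087295 + 0.110925 + 0.016965 = 0.755020
The burglary-present share is 0.110925 + 0.016965 = 0.127890.
P(burglary | alarm, power surge) = 0.127890 / 0.755020 ≈ 0.1694

P(burglary | alarm, power surge) ≈ 0.1694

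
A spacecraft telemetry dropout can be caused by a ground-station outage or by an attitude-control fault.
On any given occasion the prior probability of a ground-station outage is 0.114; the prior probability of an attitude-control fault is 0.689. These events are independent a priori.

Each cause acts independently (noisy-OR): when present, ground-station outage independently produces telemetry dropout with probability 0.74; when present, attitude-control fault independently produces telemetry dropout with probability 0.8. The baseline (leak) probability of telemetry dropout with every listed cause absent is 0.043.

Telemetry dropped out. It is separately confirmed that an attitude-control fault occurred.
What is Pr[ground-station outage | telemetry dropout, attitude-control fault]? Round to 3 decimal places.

Pr[ground-station outage | telemetry dropout, attitude-control fault] ≈ 0.131

Under noisy-OR, P(telemetry dropout | causes) = 1 − (1−0.043)·∏(1−qᵢ) over the active causes.
Sum P(telemetry dropout|·) weighted by the priors over both values of ground-station outage:
  P(telemetry dropout | attitude-control fault) = 0.8086×0.886 + 0.950236×0.114
        = 0.716420 + 0.108327 = 0.824747
Keeping only the ground-station outage-present terms gives 0.108327, so
  P(ground-station outage | telemetry dropout, attitude-control fault) = 0.108327 / 0.824747 ≈ 0.131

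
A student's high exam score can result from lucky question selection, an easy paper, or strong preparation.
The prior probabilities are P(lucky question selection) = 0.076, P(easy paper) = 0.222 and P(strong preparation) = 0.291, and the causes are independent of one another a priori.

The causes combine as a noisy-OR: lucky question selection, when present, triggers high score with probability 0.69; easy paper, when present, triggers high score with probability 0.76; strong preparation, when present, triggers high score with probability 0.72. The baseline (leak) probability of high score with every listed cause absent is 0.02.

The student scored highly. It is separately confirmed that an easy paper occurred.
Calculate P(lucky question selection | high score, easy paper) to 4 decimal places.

P(lucky question selection | high score, easy paper) ≈ 0.0869

Under noisy-OR, P(high score | causes) = 1 − (1−0.02)·∏(1−qᵢ) over the active causes.
P(high score | easy paper) = 0.7648*0.924*0.709 + 0.934144*0.924*0.291 + 0.927088*0.076*0.709 + 0.979585*0.076*0.291 = 0.501033 + 0.251176 + 0.049955 + 0.021665 = 0.823829
Of this, 0.071620 comes from 0.049955 + 0.021665 (the lucky question selection=true cases).
P(lucky question selection | high score, easy paper) = 0.071620 / 0.823829 ≈ 0.0869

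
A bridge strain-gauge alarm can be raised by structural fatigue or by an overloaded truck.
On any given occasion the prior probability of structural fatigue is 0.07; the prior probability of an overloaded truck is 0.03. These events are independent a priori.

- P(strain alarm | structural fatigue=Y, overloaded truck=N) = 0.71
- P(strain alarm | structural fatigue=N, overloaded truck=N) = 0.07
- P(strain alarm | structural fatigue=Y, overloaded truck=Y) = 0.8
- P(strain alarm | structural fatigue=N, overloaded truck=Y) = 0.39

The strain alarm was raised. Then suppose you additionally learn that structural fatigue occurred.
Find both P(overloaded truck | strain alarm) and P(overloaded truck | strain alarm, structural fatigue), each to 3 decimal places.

P(overloaded truck | strain alarm) ≈ 0.101; P(overloaded truck | strain alarm, structural fatigue) ≈ 0.034

P(strain alarm) = 0.07·0.93·0.97 + 0.39·0.93·0.03 + 0.71·0.07·0.97 + 0.8·0.07·0.03 = 0.063147 + 0.010881 + 0.048209 + 0.001680 = 0.123917
The overloaded truck-present share is 0.010881 + 0.001680 = 0.012561.
Hence the posterior is 0.012561/0.123917 ≈ 0.101.

With the extra evidence:
By total probability over both values of overloaded truck:
  P(strain alarm | structural fatigue) = 0.71×0.97 + 0.8×0.03
        = 0.688700 + 0.024000 = 0.712700
Configurations with overloaded truck contribute 0.024000, so
  P(overloaded truck | strain alarm, structural fatigue) = 0.024000 / 0.712700 ≈ 0.034
Conditioning on structural fatigue lowers the posterior on overloaded truck: the classic explaining-away effect in a common-effect structure.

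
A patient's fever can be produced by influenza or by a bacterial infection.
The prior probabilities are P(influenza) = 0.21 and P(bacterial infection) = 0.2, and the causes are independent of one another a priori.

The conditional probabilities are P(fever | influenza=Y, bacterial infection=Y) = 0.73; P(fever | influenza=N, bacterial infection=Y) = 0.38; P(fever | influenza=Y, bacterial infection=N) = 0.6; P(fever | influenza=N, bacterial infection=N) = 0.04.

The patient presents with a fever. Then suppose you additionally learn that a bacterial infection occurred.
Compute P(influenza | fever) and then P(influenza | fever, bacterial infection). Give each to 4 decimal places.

By total probability over the 4 (influenza, bacterial infection) configurations:
  P(fever) = 0.04*0.79*0.8 + 0.38*0.79*0.2 + 0.6*0.21*0.8 + 0.73*0.21*0.2
        = 0.025280 + 0.060040 + 0.100800 + 0.030660 = 0.216780
Configurations with influenza contribute 0.131460, so
  P(influenza | fever) = 0.131460 / 0.216780 ≈ 0.6064

Now also conditioning on bacterial infection=true:
Sum P(fever|·) weighted by the priors over both values of influenza:
  P(fever | bacterial infection) = 0.38*0.79 + 0.73*0.21
        = 0.300200 + 0.153300 = 0.453500
The terms with influenza present sum to 0.153300, so
  P(influenza | fever, bacterial infection) = 0.153300 / 0.453500 ≈ 0.3380

P(influenza | fever) ≈ 0.6064; P(influenza | fever, bacterial infection) ≈ 0.3380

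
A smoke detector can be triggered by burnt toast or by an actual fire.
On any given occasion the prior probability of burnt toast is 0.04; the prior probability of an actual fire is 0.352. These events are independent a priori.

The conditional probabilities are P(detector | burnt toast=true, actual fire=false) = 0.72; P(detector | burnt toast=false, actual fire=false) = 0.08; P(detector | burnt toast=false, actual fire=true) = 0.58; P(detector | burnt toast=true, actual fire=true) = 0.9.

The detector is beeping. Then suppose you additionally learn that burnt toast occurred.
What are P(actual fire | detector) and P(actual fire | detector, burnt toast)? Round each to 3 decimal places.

P(actual fire | detector) ≈ 0.753; P(actual fire | detector, burnt toast) ≈ 0.404

Enumerate the 4 (burnt toast, actual fire) configurations and weight by the priors:
  P(detector) = 0.08·0.96·0.648 + 0.58·0.96·0.352 + 0.72·0.04·0.648 + 0.9·0.04·0.352
        = 0.049766 + 0.195994 + 0.018662 + 0.012672 = 0.277094
The terms with actual fire present sum to 0.208666, so
  P(actual fire | detector) = 0.208666 / 0.277094 ≈ 0.753

With the extra evidence:
Weight on actual fire=true, given the evidence: 0.9*0.352 = 0.316800
The normalizing constant is 0.72*0.648 + 0.9*0.352 = 0.783360
Posterior = 0.316800 / 0.783360 ≈ 0.404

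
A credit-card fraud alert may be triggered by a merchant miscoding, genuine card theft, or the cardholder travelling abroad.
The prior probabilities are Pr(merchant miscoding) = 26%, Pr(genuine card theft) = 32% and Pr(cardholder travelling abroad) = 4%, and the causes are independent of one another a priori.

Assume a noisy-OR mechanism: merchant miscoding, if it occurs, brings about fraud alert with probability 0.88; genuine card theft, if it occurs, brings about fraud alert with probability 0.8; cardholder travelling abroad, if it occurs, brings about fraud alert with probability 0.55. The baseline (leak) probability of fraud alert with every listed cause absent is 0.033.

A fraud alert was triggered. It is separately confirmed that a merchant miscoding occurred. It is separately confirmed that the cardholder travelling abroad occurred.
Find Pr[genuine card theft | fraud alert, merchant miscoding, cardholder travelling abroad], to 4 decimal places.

Under noisy-OR, P(fraud alert | causes) = 1 − (1−0.033)·∏(1−qᵢ) over the active causes.
Enumerate both values of genuine card theft and weight by the priors:
  P(fraud alert | merchant miscoding, cardholder travelling abroad) = 0.947782*0.68 + 0.989556*0.32
        = 0.644492 + 0.316658 = 0.961150
Keeping only the genuine card theft-present terms gives 0.316658, so
  P(genuine card theft | fraud alert, merchant miscoding, cardholder travelling abroad) = 0.316658 / 0.961150 ≈ 0.3295

Pr[genuine card theft | fraud alert, merchant miscoding, cardholder travelling abroad] ≈ 0.3295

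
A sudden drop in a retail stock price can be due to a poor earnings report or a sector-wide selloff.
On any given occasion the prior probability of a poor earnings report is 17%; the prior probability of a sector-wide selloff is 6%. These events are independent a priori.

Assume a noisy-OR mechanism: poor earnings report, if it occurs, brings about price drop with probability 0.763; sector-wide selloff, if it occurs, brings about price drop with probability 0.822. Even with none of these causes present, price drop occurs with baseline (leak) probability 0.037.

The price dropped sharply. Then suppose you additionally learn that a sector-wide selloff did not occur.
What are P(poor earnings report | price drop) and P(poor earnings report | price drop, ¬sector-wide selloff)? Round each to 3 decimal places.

Under noisy-OR, P(price drop | causes) = 1 − (1−0.037)·∏(1−qᵢ) over the active causes.
P(price drop) = 0.037·0.83·0.94 + 0.828586·0.83·0.06 + 0.771769·0.17·0.94 + 0.959375·0.17·0.06 = 0.028867 + 0.041264 + 0.123329 + 0.009786 = 0.203246
The poor earnings report-present share is 0.123329 + 0.009786 = 0.133115.
So P(poor earnings report | price drop) = 0.133115/0.203246 ≈ 0.655.

Now also conditioning on sector-wide selloff≠true:
For the numerator, keep only poor earnings report=true terms: 0.771769×0.17 = 0.131201
The normalizing constant is 0.037×0.83 + 0.771769×0.17 = 0.161911
P(poor earnings report | price drop, ¬sector-wide selloff) = 0.131201/0.161911 ≈ 0.810

P(poor earnings report | price drop) ≈ 0.655; P(poor earnings report | price drop, ¬sector-wide selloff) ≈ 0.810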